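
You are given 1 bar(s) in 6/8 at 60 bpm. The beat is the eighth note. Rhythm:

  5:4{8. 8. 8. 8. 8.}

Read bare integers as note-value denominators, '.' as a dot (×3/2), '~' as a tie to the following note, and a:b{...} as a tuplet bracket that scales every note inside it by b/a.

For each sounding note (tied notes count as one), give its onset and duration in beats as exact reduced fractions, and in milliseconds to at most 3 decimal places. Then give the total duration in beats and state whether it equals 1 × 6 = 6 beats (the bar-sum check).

1) 0.0ms=0b +1200.0ms=6/5b
2) 1200.0ms=6/5b +1200.0ms=6/5b
3) 2400.0ms=12/5b +1200.0ms=6/5b
4) 3600.0ms=18/5b +1200.0ms=6/5b
5) 4800.0ms=24/5b +1200.0ms=6/5b
Σ=6b of 6 (60bpm 6/8) — PASS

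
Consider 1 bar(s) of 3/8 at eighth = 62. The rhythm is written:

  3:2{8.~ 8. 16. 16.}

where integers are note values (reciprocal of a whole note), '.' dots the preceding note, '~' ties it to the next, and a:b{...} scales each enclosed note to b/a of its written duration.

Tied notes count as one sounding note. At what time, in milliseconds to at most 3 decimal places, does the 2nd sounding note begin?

1. 0.0ms @ 0 + 1935.484ms (2)
2. 1935.484ms @ 2 + 483.871ms (1/2)
3. 2419.355ms @ 5/2 + 483.871ms (1/2)

note 2 onset = 2b = 1935.484ms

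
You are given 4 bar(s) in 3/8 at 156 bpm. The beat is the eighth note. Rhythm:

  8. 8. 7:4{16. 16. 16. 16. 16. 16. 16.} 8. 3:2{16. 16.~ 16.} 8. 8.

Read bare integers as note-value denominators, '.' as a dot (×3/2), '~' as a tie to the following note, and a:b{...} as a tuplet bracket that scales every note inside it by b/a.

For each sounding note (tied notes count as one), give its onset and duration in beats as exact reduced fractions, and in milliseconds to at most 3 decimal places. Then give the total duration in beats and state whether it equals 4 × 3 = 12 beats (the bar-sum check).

1) 0.0ms=0b +576.923ms=3/2b
2) 576.923ms=3/2b +576.923ms=3/2b
3) 1153.846ms=3b +164.835ms=3/7b
4) 1318.681ms=24/7b +164.835ms=3/7b
5) 1483.516ms=27/7b +164.835ms=3/7b
6) 1648.352ms=30/7b +164.835ms=3/7b
7) 1813.187ms=33/7b +164.835ms=3/7b
8) 1978.022ms=36/7b +164.835ms=3/7b
9) 2142.857ms=39/7b +164.835ms=3/7b
10) 2307.692ms=6b +576.923ms=3/2b
11) 2884.615ms=15/2b +192.308ms=1/2b
12) 3076.923ms=8b +384.615ms=1b
13) 3461.538ms=9b +576.923ms=3/2b
14) 4038.462ms=21/2b +576.923ms=3/2b
Σ=12b of 12 (156bpm 3/8) — PASS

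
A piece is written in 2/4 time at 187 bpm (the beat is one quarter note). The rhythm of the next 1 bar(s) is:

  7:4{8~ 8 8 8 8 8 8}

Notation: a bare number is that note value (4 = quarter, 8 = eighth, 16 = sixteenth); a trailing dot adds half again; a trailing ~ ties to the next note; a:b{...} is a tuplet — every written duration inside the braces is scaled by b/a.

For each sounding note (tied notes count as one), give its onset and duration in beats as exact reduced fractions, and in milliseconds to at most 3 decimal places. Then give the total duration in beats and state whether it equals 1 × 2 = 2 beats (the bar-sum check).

1) 0.0ms=0b +183.346ms=4/7b
2) 183.346ms=4/7b +91.673ms=2/7b
3) 275.019ms=6/7b +91.673ms=2/7b
4) 366.692ms=8/7b +91.673ms=2/7b
5) 458.365ms=10/7b +91.673ms=2/7b
6) 550.038ms=12/7b +91.673ms=2/7b
Σ=2b of 2 (187bpm 2/4) — PASS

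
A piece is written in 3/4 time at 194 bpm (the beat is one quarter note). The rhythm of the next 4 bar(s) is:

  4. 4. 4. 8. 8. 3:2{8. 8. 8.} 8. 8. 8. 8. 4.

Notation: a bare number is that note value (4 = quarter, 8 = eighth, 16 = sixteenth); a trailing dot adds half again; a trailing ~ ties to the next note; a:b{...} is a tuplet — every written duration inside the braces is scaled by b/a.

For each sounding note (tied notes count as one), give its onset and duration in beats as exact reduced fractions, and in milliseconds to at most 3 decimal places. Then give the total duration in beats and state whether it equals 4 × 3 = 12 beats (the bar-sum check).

1) 0.0ms=0b +463.918ms=3/2b
2) 463.918ms=3/2b +463.918ms=3/2b
3) 927.835ms=3b +463.918ms=3/2b
4) 1391.753ms=9/2b +231.959ms=3/4b
5) 1623.711ms=21/4b +231.959ms=3/4b
6) 1855.67ms=6b +154.639ms=1/2b
7) 2010.309ms=13/2b +154.639ms=1/2b
8) 2164.948ms=7b +154.639ms=1/2b
9) 2319.588ms=15/2b +231.959ms=3/4b
10) 2551.546ms=33/4b +231.959ms=3/4b
11) 2783.505ms=9b +231.959ms=3/4b
12) 3015.464ms=39/4b +231.959ms=3/4b
13) 3247.423ms=21/2b +463.918ms=3/2b
Σ=12b of 12 (194bpm 3/4) — PASS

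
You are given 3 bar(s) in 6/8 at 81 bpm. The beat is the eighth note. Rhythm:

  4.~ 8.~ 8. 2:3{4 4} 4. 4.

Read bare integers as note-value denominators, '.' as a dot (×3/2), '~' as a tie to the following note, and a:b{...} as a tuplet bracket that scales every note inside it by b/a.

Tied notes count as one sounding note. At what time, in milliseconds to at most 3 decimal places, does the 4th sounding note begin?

1. 0.0ms @ 0 + 4444.444ms (6)
2. 4444.444ms @ 6 + 2222.222ms (3)
3. 6666.667ms @ 9 + 2222.222ms (3)
4. 8888.889ms @ 12 + 2222.222ms (3)
5. 11111.111ms @ 15 + 2222.222ms (3)

note 4 onset = 12b = 8888.889ms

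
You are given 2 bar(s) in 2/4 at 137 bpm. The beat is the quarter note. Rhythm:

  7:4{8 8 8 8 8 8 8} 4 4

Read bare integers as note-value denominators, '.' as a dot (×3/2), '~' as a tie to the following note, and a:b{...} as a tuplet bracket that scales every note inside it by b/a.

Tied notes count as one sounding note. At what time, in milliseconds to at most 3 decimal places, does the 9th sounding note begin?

note 9 onset = 3b = 1313.869ms

1. 0.0ms @ 0 + 125.13ms (2/7)
2. 125.13ms @ 2/7 + 125.13ms (2/7)
3. 250.261ms @ 4/7 + 125.13ms (2/7)
4. 375.391ms @ 6/7 + 125.13ms (2/7)
5. 500.521ms @ 8/7 + 125.13ms (2/7)
6. 625.652ms @ 10/7 + 125.13ms (2/7)
7. 750.782ms @ 12/7 + 125.13ms (2/7)
8. 875.912ms @ 2 + 437.956ms (1)
9. 1313.869ms @ 3 + 437.956ms (1)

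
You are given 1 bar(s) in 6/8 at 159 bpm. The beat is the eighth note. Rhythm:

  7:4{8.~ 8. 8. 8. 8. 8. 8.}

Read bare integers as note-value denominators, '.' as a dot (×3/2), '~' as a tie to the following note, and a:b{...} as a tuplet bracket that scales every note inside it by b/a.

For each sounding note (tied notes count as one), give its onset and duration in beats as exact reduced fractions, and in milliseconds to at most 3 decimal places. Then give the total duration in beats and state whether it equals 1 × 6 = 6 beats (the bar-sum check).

1) 0.0ms=0b +646.9ms=12/7b
2) 646.9ms=12/7b +323.45ms=6/7b
3) 970.35ms=18/7b +323.45ms=6/7b
4) 1293.801ms=24/7b +323.45ms=6/7b
5) 1617.251ms=30/7b +323.45ms=6/7b
6) 1940.701ms=36/7b +323.45ms=6/7b
Σ=6b of 6 (159bpm 6/8) — PASS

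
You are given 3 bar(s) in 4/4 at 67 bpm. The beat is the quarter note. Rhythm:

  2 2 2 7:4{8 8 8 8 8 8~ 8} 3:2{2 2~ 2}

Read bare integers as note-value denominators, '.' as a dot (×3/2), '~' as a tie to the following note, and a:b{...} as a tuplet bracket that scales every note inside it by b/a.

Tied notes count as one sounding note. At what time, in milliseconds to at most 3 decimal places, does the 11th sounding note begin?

note 11 onset = 28/3b = 8358.209ms

1. 0.0ms @ 0 + 1791.045ms (2)
2. 1791.045ms @ 2 + 1791.045ms (2)
3. 3582.09ms @ 4 + 1791.045ms (2)
4. 5373.134ms @ 6 + 255.864ms (2/7)
5. 5628.998ms @ 44/7 + 255.864ms (2/7)
6. 5884.861ms @ 46/7 + 255.864ms (2/7)
7. 6140.725ms @ 48/7 + 255.864ms (2/7)
8. 6396.588ms @ 50/7 + 255.864ms (2/7)
9. 6652.452ms @ 52/7 + 511.727ms (4/7)
10. 7164.179ms @ 8 + 1194.03ms (4/3)
11. 8358.209ms @ 28/3 + 2388.06ms (8/3)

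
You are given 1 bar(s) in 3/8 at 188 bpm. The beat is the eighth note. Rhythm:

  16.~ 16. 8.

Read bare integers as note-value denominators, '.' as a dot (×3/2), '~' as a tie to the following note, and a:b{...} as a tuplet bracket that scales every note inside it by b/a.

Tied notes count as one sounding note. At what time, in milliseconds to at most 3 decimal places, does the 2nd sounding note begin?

note 2 onset = 3/2b = 478.723ms

1. 0.0ms @ 0 + 478.723ms (3/2)
2. 478.723ms @ 3/2 + 478.723ms (3/2)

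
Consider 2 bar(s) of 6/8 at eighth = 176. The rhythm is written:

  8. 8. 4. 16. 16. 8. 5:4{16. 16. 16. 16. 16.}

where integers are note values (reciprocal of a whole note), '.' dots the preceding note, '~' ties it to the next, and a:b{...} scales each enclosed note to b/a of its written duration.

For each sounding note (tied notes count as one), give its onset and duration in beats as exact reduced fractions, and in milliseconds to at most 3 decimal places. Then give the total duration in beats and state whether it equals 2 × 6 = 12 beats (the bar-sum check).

1) 0.0ms=0b +511.364ms=3/2b
2) 511.364ms=3/2b +511.364ms=3/2b
3) 1022.727ms=3b +1022.727ms=3b
4) 2045.455ms=6b +255.682ms=3/4b
5) 2301.136ms=27/4b +255.682ms=3/4b
6) 2556.818ms=15/2b +511.364ms=3/2b
7) 3068.182ms=9b +204.545ms=3/5b
8) 3272.727ms=48/5b +204.545ms=3/5b
9) 3477.273ms=51/5b +204.545ms=3/5b
10) 3681.818ms=54/5b +204.545ms=3/5b
11) 3886.364ms=57/5b +204.545ms=3/5b
Σ=12b of 12 (176bpm 6/8) — PASS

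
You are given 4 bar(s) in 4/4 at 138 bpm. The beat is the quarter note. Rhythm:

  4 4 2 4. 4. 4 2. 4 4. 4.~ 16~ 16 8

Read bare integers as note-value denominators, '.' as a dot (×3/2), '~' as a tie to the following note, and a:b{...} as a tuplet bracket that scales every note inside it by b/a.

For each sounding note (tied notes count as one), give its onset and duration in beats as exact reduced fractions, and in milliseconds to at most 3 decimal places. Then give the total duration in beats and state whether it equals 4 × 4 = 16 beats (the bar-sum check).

1) 0.0ms=0b +434.783ms=1b
2) 434.783ms=1b +434.783ms=1b
3) 869.565ms=2b +869.565ms=2b
4) 1739.13ms=4b +652.174ms=3/2b
5) 2391.304ms=11/2b +652.174ms=3/2b
6) 3043.478ms=7b +434.783ms=1b
7) 3478.261ms=8b +1304.348ms=3b
8) 4782.609ms=11b +434.783ms=1b
9) 5217.391ms=12b +652.174ms=3/2b
10) 5869.565ms=27/2b +869.565ms=2b
11) 6739.13ms=31/2b +217.391ms=1/2b
Σ=16b of 16 (138bpm 4/4) — PASS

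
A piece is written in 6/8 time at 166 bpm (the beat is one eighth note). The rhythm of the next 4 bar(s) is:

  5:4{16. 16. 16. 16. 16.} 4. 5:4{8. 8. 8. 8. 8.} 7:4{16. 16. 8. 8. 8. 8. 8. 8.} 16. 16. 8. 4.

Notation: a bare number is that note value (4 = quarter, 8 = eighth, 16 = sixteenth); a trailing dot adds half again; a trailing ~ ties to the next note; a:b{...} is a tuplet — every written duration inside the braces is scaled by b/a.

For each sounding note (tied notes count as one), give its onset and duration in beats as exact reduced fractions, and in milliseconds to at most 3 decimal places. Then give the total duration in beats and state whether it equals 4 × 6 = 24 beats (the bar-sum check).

1) 0.0ms=0b +216.867ms=3/5b
2) 216.867ms=3/5b +216.867ms=3/5b
3) 433.735ms=6/5b +216.867ms=3/5b
4) 650.602ms=9/5b +216.867ms=3/5b
5) 867.47ms=12/5b +216.867ms=3/5b
6) 1084.337ms=3b +1084.337ms=3b
7) 2168.675ms=6b +433.735ms=6/5b
8) 2602.41ms=36/5b +433.735ms=6/5b
9) 3036.145ms=42/5b +433.735ms=6/5b
10) 3469.88ms=48/5b +433.735ms=6/5b
11) 3903.614ms=54/5b +433.735ms=6/5b
12) 4337.349ms=12b +154.905ms=3/7b
13) 4492.255ms=87/7b +154.905ms=3/7b
14) 4647.16ms=90/7b +309.811ms=6/7b
15) 4956.971ms=96/7b +309.811ms=6/7b
16) 5266.781ms=102/7b +309.811ms=6/7b
17) 5576.592ms=108/7b +309.811ms=6/7b
18) 5886.403ms=114/7b +309.811ms=6/7b
19) 6196.213ms=120/7b +309.811ms=6/7b
20) 6506.024ms=18b +271.084ms=3/4b
21) 6777.108ms=75/4b +271.084ms=3/4b
22) 7048.193ms=39/2b +542.169ms=3/2b
23) 7590.361ms=21b +1084.337ms=3b
Σ=24b of 24 (166bpm 6/8) — PASS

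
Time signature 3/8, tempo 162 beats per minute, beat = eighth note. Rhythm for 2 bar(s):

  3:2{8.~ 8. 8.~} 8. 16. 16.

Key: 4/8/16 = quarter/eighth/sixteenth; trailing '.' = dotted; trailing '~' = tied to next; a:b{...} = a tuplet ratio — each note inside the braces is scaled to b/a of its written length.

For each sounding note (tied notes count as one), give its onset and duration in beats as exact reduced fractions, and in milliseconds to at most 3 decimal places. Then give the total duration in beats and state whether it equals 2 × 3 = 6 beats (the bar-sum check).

1) 0.0ms=0b +740.741ms=2b
2) 740.741ms=2b +925.926ms=5/2b
3) 1666.667ms=9/2b +277.778ms=3/4b
4) 1944.444ms=21/4b +277.778ms=3/4b
Σ=6b of 6 (162bpm 3/8) — PASS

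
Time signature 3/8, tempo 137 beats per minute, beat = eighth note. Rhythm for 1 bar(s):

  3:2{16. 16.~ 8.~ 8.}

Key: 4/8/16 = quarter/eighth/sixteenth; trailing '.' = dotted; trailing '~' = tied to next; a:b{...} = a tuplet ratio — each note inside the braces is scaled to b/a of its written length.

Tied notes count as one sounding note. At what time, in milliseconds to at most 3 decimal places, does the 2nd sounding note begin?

note 2 onset = 1/2b = 218.978ms

1. 0.0ms @ 0 + 218.978ms (1/2)
2. 218.978ms @ 1/2 + 1094.891ms (5/2)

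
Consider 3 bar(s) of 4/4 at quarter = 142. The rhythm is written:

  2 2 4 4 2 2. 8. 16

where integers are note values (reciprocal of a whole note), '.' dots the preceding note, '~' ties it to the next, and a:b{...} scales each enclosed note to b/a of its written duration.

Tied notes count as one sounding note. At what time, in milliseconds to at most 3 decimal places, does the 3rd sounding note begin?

1. 0.0ms @ 0 + 845.07ms (2)
2. 845.07ms @ 2 + 845.07ms (2)
3. 1690.141ms @ 4 + 422.535ms (1)
4. 2112.676ms @ 5 + 422.535ms (1)
5. 2535.211ms @ 6 + 845.07ms (2)
6. 3380.282ms @ 8 + 1267.606ms (3)
7. 4647.887ms @ 11 + 316.901ms (3/4)
8. 4964.789ms @ 47/4 + 105.634ms (1/4)

note 3 onset = 4b = 1690.141ms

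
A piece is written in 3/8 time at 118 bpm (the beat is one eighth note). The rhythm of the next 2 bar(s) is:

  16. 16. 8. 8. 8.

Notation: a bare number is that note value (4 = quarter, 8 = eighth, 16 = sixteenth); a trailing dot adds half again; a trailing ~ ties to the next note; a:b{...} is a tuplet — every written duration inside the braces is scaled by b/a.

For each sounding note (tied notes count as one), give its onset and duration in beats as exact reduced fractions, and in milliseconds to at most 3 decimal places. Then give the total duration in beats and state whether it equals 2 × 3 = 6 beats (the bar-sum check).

1) 0.0ms=0b +381.356ms=3/4b
2) 381.356ms=3/4b +381.356ms=3/4b
3) 762.712ms=3/2b +762.712ms=3/2b
4) 1525.424ms=3b +762.712ms=3/2b
5) 2288.136ms=9/2b +762.712ms=3/2b
Σ=6b of 6 (118bpm 3/8) — PASS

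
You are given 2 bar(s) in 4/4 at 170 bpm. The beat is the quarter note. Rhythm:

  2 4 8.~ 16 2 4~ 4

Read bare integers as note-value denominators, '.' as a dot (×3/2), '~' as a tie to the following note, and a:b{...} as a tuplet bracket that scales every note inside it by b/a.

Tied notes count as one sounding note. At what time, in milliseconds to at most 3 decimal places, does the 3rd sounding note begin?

1. 0.0ms @ 0 + 705.882ms (2)
2. 705.882ms @ 2 + 352.941ms (1)
3. 1058.824ms @ 3 + 352.941ms (1)
4. 1411.765ms @ 4 + 705.882ms (2)
5. 2117.647ms @ 6 + 705.882ms (2)

note 3 onset = 3b = 1058.824ms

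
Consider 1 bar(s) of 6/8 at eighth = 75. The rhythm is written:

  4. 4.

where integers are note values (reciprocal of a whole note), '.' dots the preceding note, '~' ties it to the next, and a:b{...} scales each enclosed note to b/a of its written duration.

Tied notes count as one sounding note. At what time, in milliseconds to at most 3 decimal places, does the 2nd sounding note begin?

note 2 onset = 3b = 2400.0ms

1. 0.0ms @ 0 + 2400.0ms (3)
2. 2400.0ms @ 3 + 2400.0ms (3)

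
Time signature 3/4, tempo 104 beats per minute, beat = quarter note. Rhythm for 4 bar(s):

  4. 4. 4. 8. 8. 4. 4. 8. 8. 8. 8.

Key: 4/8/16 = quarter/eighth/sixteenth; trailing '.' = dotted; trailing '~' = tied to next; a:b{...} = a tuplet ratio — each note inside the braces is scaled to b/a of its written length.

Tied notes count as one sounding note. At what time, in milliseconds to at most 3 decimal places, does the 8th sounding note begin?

1. 0.0ms @ 0 + 865.385ms (3/2)
2. 865.385ms @ 3/2 + 865.385ms (3/2)
3. 1730.769ms @ 3 + 865.385ms (3/2)
4. 2596.154ms @ 9/2 + 432.692ms (3/4)
5. 3028.846ms @ 21/4 + 432.692ms (3/4)
6. 3461.538ms @ 6 + 865.385ms (3/2)
7. 4326.923ms @ 15/2 + 865.385ms (3/2)
8. 5192.308ms @ 9 + 432.692ms (3/4)
9. 5625.0ms @ 39/4 + 432.692ms (3/4)
10. 6057.692ms @ 21/2 + 432.692ms (3/4)
11. 6490.385ms @ 45/4 + 432.692ms (3/4)

note 8 onset = 9b = 5192.308ms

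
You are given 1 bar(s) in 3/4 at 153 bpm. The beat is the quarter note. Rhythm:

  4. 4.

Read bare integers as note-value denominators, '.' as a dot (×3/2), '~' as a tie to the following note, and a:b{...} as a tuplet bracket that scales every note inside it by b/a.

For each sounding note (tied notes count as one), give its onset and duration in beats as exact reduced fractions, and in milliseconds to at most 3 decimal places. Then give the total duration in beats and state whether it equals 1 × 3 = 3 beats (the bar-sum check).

1) 0.0ms=0b +588.235ms=3/2b
2) 588.235ms=3/2b +588.235ms=3/2b
Σ=3b of 3 (153bpm 3/4) — PASS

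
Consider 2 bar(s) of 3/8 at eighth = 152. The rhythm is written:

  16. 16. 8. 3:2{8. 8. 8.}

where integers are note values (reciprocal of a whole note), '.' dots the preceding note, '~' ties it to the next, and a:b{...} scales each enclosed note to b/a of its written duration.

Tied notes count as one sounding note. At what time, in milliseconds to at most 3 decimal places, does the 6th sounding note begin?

1. 0.0ms @ 0 + 296.053ms (3/4)
2. 296.053ms @ 3/4 + 296.053ms (3/4)
3. 592.105ms @ 3/2 + 592.105ms (3/2)
4. 1184.211ms @ 3 + 394.737ms (1)
5. 1578.947ms @ 4 + 394.737ms (1)
6. 1973.684ms @ 5 + 394.737ms (1)

note 6 onset = 5b = 1973.684ms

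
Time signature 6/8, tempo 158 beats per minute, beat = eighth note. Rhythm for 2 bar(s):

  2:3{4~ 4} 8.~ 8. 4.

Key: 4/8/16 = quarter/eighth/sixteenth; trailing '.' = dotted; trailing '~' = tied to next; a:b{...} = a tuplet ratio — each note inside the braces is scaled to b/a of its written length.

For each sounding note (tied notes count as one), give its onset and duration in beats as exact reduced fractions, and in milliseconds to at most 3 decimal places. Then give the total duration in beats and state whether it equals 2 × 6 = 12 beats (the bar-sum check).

1) 0.0ms=0b +2278.481ms=6b
2) 2278.481ms=6b +1139.241ms=3b
3) 3417.722ms=9b +1139.241ms=3b
Σ=12b of 12 (158bpm 6/8) — PASS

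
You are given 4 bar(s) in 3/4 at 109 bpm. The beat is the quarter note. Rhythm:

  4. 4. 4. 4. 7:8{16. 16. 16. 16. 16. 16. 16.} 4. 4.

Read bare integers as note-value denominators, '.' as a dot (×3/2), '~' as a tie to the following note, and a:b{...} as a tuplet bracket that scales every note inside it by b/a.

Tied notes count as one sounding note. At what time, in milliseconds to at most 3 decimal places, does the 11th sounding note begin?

1. 0.0ms @ 0 + 825.688ms (3/2)
2. 825.688ms @ 3/2 + 825.688ms (3/2)
3. 1651.376ms @ 3 + 825.688ms (3/2)
4. 2477.064ms @ 9/2 + 825.688ms (3/2)
5. 3302.752ms @ 6 + 235.911ms (3/7)
6. 3538.663ms @ 45/7 + 235.911ms (3/7)
7. 3774.574ms @ 48/7 + 235.911ms (3/7)
8. 4010.485ms @ 51/7 + 235.911ms (3/7)
9. 4246.396ms @ 54/7 + 235.911ms (3/7)
10. 4482.307ms @ 57/7 + 235.911ms (3/7)
11. 4718.218ms @ 60/7 + 235.911ms (3/7)
12. 4954.128ms @ 9 + 825.688ms (3/2)
13. 5779.817ms @ 21/2 + 825.688ms (3/2)

note 11 onset = 60/7b = 4718.218ms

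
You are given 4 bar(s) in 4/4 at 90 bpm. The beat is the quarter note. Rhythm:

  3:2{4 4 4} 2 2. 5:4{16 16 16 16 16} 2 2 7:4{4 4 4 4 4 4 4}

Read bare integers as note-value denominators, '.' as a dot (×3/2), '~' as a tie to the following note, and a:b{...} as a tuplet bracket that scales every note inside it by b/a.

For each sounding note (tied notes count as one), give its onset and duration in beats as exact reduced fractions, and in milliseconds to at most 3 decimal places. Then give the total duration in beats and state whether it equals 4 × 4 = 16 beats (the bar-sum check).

1) 0.0ms=0b +444.444ms=2/3b
2) 444.444ms=2/3b +444.444ms=2/3b
3) 888.889ms=4/3b +444.444ms=2/3b
4) 1333.333ms=2b +1333.333ms=2b
5) 2666.667ms=4b +2000.0ms=3b
6) 4666.667ms=7b +133.333ms=1/5b
7) 4800.0ms=36/5b +133.333ms=1/5b
8) 4933.333ms=37/5b +133.333ms=1/5b
9) 5066.667ms=38/5b +133.333ms=1/5b
10) 5200.0ms=39/5b +133.333ms=1/5b
11) 5333.333ms=8b +1333.333ms=2b
12) 6666.667ms=10b +1333.333ms=2b
13) 8000.0ms=12b +380.952ms=4/7b
14) 8380.952ms=88/7b +380.952ms=4/7b
15) 8761.905ms=92/7b +380.952ms=4/7b
16) 9142.857ms=96/7b +380.952ms=4/7b
17) 9523.81ms=100/7b +380.952ms=4/7b
18) 9904.762ms=104/7b +380.952ms=4/7b
19) 10285.714ms=108/7b +380.952ms=4/7b
Σ=16b of 16 (90bpm 4/4) — PASS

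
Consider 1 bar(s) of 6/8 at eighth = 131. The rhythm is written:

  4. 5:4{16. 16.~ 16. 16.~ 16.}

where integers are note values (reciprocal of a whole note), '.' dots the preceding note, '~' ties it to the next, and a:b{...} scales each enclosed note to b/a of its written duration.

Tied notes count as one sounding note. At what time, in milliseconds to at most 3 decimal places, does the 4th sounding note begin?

1. 0.0ms @ 0 + 1374.046ms (3)
2. 1374.046ms @ 3 + 274.809ms (3/5)
3. 1648.855ms @ 18/5 + 549.618ms (6/5)
4. 2198.473ms @ 24/5 + 549.618ms (6/5)

note 4 onset = 24/5b = 2198.473ms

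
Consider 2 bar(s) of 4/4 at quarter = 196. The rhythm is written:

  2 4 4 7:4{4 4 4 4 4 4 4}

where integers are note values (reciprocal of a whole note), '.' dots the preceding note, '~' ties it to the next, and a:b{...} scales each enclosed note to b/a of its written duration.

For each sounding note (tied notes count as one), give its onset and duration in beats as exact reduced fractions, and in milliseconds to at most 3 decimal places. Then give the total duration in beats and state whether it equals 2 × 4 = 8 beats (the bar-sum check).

1) 0.0ms=0b +612.245ms=2b
2) 612.245ms=2b +306.122ms=1b
3) 918.367ms=3b +306.122ms=1b
4) 1224.49ms=4b +174.927ms=4/7b
5) 1399.417ms=32/7b +174.927ms=4/7b
6) 1574.344ms=36/7b +174.927ms=4/7b
7) 1749.271ms=40/7b +174.927ms=4/7b
8) 1924.198ms=44/7b +174.927ms=4/7b
9) 2099.125ms=48/7b +174.927ms=4/7b
10) 2274.052ms=52/7b +174.927ms=4/7b
Σ=8b of 8 (196bpm 4/4) — PASS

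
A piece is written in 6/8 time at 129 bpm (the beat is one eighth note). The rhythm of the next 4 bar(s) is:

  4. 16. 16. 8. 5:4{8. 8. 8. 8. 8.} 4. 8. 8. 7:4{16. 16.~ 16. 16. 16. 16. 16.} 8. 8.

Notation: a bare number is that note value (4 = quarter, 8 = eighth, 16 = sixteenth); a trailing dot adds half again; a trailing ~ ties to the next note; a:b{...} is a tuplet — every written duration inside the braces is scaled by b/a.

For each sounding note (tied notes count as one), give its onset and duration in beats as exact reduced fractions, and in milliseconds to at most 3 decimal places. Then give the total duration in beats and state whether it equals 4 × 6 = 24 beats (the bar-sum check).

1) 0.0ms=0b +1395.349ms=3b
2) 1395.349ms=3b +348.837ms=3/4b
3) 1744.186ms=15/4b +348.837ms=3/4b
4) 2093.023ms=9/2b +697.674ms=3/2b
5) 2790.698ms=6b +558.14ms=6/5b
6) 3348.837ms=36/5b +558.14ms=6/5b
7) 3906.977ms=42/5b +558.14ms=6/5b
8) 4465.116ms=48/5b +558.14ms=6/5b
9) 5023.256ms=54/5b +558.14ms=6/5b
10) 5581.395ms=12b +1395.349ms=3b
11) 6976.744ms=15b +697.674ms=3/2b
12) 7674.419ms=33/2b +697.674ms=3/2b
13) 8372.093ms=18b +199.336ms=3/7b
14) 8571.429ms=129/7b +398.671ms=6/7b
15) 8970.1ms=135/7b +199.336ms=3/7b
16) 9169.435ms=138/7b +199.336ms=3/7b
17) 9368.771ms=141/7b +199.336ms=3/7b
18) 9568.106ms=144/7b +199.336ms=3/7b
19) 9767.442ms=21b +697.674ms=3/2b
20) 10465.116ms=45/2b +697.674ms=3/2b
Σ=24b of 24 (129bpm 6/8) — PASS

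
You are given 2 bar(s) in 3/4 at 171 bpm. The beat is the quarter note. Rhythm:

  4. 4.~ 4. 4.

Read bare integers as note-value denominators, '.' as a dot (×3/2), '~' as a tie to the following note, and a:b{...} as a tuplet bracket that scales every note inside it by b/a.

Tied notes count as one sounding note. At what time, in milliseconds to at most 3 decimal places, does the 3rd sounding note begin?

note 3 onset = 9/2b = 1578.947ms

1. 0.0ms @ 0 + 526.316ms (3/2)
2. 526.316ms @ 3/2 + 1052.632ms (3)
3. 1578.947ms @ 9/2 + 526.316ms (3/2)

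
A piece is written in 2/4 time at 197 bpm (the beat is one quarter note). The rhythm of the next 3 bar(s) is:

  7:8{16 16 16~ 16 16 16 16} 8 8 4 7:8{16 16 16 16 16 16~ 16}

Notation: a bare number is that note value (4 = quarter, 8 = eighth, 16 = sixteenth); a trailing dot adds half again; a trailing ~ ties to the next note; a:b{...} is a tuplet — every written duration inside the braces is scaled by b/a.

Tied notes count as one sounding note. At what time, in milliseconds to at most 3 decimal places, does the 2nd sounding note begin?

1. 0.0ms @ 0 + 87.02ms (2/7)
2. 87.02ms @ 2/7 + 87.02ms (2/7)
3. 174.039ms @ 4/7 + 174.039ms (4/7)
4. 348.078ms @ 8/7 + 87.02ms (2/7)
5. 435.098ms @ 10/7 + 87.02ms (2/7)
6. 522.117ms @ 12/7 + 87.02ms (2/7)
7. 609.137ms @ 2 + 152.284ms (1/2)
8. 761.421ms @ 5/2 + 152.284ms (1/2)
9. 913.706ms @ 3 + 304.569ms (1)
10. 1218.274ms @ 4 + 87.02ms (2/7)
11. 1305.294ms @ 30/7 + 87.02ms (2/7)
12. 1392.313ms @ 32/7 + 87.02ms (2/7)
13. 1479.333ms @ 34/7 + 87.02ms (2/7)
14. 1566.352ms @ 36/7 + 87.02ms (2/7)
15. 1653.372ms @ 38/7 + 174.039ms (4/7)

note 2 onset = 2/7b = 87.02ms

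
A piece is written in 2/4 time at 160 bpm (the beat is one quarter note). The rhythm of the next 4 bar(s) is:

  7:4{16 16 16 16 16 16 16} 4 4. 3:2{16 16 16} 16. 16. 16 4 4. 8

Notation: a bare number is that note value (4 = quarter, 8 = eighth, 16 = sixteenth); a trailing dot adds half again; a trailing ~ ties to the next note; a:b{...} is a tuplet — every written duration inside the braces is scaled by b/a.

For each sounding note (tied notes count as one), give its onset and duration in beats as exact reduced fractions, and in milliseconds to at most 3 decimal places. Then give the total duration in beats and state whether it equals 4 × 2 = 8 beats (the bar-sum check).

1) 0.0ms=0b +53.571ms=1/7b
2) 53.571ms=1/7b +53.571ms=1/7b
3) 107.143ms=2/7b +53.571ms=1/7b
4) 160.714ms=3/7b +53.571ms=1/7b
5) 214.286ms=4/7b +53.571ms=1/7b
6) 267.857ms=5/7b +53.571ms=1/7b
7) 321.429ms=6/7b +53.571ms=1/7b
8) 375.0ms=1b +375.0ms=1b
9) 750.0ms=2b +562.5ms=3/2b
10) 1312.5ms=7/2b +62.5ms=1/6b
11) 1375.0ms=11/3b +62.5ms=1/6b
12) 1437.5ms=23/6b +62.5ms=1/6b
13) 1500.0ms=4b +140.625ms=3/8b
14) 1640.625ms=35/8b +140.625ms=3/8b
15) 1781.25ms=19/4b +93.75ms=1/4b
16) 1875.0ms=5b +375.0ms=1b
17) 2250.0ms=6b +562.5ms=3/2b
18) 2812.5ms=15/2b +187.5ms=1/2b
Σ=8b of 8 (160bpm 2/4) — PASS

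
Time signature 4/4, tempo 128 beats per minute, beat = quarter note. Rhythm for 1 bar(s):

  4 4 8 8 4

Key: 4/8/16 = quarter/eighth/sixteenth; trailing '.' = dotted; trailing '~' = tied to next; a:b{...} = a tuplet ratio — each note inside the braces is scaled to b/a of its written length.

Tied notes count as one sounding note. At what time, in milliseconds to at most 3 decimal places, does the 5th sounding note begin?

note 5 onset = 3b = 1406.25ms

1. 0.0ms @ 0 + 468.75ms (1)
2. 468.75ms @ 1 + 468.75ms (1)
3. 937.5ms @ 2 + 234.375ms (1/2)
4. 1171.875ms @ 5/2 + 234.375ms (1/2)
5. 1406.25ms @ 3 + 468.75ms (1)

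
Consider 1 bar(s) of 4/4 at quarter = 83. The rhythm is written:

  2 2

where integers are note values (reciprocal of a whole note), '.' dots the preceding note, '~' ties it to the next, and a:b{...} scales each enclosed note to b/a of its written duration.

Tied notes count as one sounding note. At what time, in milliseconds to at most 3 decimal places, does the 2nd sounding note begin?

1. 0.0ms @ 0 + 1445.783ms (2)
2. 1445.783ms @ 2 + 1445.783ms (2)

note 2 onset = 2b = 1445.783ms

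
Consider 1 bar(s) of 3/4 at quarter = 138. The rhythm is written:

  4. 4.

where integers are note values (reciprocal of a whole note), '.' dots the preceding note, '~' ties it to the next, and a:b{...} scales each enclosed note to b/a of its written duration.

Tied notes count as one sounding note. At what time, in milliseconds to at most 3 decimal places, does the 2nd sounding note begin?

1. 0.0ms @ 0 + 652.174ms (3/2)
2. 652.174ms @ 3/2 + 652.174ms (3/2)

note 2 onset = 3/2b = 652.174ms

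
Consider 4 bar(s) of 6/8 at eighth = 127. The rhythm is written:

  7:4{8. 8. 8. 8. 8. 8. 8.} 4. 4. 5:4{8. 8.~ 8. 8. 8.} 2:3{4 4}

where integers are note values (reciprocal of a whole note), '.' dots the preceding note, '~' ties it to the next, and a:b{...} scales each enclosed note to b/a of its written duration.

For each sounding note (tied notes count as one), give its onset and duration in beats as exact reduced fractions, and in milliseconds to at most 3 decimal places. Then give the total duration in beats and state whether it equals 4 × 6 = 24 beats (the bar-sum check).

1) 0.0ms=0b +404.949ms=6/7b
2) 404.949ms=6/7b +404.949ms=6/7b
3) 809.899ms=12/7b +404.949ms=6/7b
4) 1214.848ms=18/7b +404.949ms=6/7b
5) 1619.798ms=24/7b +404.949ms=6/7b
6) 2024.747ms=30/7b +404.949ms=6/7b
7) 2429.696ms=36/7b +404.949ms=6/7b
8) 2834.646ms=6b +1417.323ms=3b
9) 4251.969ms=9b +1417.323ms=3b
10) 5669.291ms=12b +566.929ms=6/5b
11) 6236.22ms=66/5b +1133.858ms=12/5b
12) 7370.079ms=78/5b +566.929ms=6/5b
13) 7937.008ms=84/5b +566.929ms=6/5b
14) 8503.937ms=18b +1417.323ms=3b
15) 9921.26ms=21b +1417.323ms=3b
Σ=24b of 24 (127bpm 6/8) — PASS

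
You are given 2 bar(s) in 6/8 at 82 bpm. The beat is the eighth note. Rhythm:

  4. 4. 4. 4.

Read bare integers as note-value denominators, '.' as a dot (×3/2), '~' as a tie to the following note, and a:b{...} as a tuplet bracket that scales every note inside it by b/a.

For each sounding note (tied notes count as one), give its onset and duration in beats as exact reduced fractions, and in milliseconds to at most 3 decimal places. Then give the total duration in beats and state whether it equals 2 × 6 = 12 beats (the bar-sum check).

1) 0.0ms=0b +2195.122ms=3b
2) 2195.122ms=3b +2195.122ms=3b
3) 4390.244ms=6b +2195.122ms=3b
4) 6585.366ms=9b +2195.122ms=3b
Σ=12b of 12 (82bpm 6/8) — PASS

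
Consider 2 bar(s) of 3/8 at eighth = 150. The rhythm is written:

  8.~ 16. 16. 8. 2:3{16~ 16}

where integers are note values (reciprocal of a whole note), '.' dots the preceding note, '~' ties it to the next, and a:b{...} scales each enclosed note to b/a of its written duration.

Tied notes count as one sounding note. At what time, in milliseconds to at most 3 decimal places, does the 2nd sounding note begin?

note 2 onset = 9/4b = 900.0ms

1. 0.0ms @ 0 + 900.0ms (9/4)
2. 900.0ms @ 9/4 + 300.0ms (3/4)
3. 1200.0ms @ 3 + 600.0ms (3/2)
4. 1800.0ms @ 9/2 + 600.0ms (3/2)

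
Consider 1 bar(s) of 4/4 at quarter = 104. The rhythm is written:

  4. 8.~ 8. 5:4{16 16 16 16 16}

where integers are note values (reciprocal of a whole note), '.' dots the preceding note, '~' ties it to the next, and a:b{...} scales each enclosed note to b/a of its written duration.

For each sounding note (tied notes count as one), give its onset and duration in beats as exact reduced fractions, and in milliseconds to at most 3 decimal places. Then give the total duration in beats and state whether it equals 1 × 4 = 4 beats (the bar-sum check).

1) 0.0ms=0b +865.385ms=3/2b
2) 865.385ms=3/2b +865.385ms=3/2b
3) 1730.769ms=3b +115.385ms=1/5b
4) 1846.154ms=16/5b +115.385ms=1/5b
5) 1961.538ms=17/5b +115.385ms=1/5b
6) 2076.923ms=18/5b +115.385ms=1/5b
7) 2192.308ms=19/5b +115.385ms=1/5b
Σ=4b of 4 (104bpm 4/4) — PASS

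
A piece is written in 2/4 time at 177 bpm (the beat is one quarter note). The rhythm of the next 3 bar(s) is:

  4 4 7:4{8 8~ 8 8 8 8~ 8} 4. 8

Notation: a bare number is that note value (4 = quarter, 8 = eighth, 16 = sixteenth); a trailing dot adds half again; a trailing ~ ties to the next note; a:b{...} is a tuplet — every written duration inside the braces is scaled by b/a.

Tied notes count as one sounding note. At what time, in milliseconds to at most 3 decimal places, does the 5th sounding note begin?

note 5 onset = 20/7b = 968.523ms

1. 0.0ms @ 0 + 338.983ms (1)
2. 338.983ms @ 1 + 338.983ms (1)
3. 677.966ms @ 2 + 96.852ms (2/7)
4. 774.818ms @ 16/7 + 193.705ms (4/7)
5. 968.523ms @ 20/7 + 96.852ms (2/7)
6. 1065.375ms @ 22/7 + 96.852ms (2/7)
7. 1162.228ms @ 24/7 + 193.705ms (4/7)
8. 1355.932ms @ 4 + 508.475ms (3/2)
9. 1864.407ms @ 11/2 + 169.492ms (1/2)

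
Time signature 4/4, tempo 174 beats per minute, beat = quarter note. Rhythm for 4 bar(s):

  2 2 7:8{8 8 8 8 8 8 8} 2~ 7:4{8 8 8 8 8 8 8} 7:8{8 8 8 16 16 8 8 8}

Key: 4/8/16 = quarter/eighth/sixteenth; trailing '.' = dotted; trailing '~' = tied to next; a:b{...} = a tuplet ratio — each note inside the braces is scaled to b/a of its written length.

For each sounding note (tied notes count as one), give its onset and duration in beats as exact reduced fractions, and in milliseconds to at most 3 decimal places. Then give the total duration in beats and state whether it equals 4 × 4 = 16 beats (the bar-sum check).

1) 0.0ms=0b +689.655ms=2b
2) 689.655ms=2b +689.655ms=2b
3) 1379.31ms=4b +197.044ms=4/7b
4) 1576.355ms=32/7b +197.044ms=4/7b
5) 1773.399ms=36/7b +197.044ms=4/7b
6) 1970.443ms=40/7b +197.044ms=4/7b
7) 2167.488ms=44/7b +197.044ms=4/7b
8) 2364.532ms=48/7b +197.044ms=4/7b
9) 2561.576ms=52/7b +197.044ms=4/7b
10) 2758.621ms=8b +788.177ms=16/7b
11) 3546.798ms=72/7b +98.522ms=2/7b
12) 3645.32ms=74/7b +98.522ms=2/7b
13) 3743.842ms=76/7b +98.522ms=2/7b
14) 3842.365ms=78/7b +98.522ms=2/7b
15) 3940.887ms=80/7b +98.522ms=2/7b
16) 4039.409ms=82/7b +98.522ms=2/7b
17) 4137.931ms=12b +197.044ms=4/7b
18) 4334.975ms=88/7b +197.044ms=4/7b
19) 4532.02ms=92/7b +197.044ms=4/7b
20) 4729.064ms=96/7b +98.522ms=2/7b
21) 4827.586ms=14b +98.522ms=2/7b
22) 4926.108ms=100/7b +197.044ms=4/7b
23) 5123.153ms=104/7b +197.044ms=4/7b
24) 5320.197ms=108/7b +197.044ms=4/7b
Σ=16b of 16 (174bpm 4/4) — PASS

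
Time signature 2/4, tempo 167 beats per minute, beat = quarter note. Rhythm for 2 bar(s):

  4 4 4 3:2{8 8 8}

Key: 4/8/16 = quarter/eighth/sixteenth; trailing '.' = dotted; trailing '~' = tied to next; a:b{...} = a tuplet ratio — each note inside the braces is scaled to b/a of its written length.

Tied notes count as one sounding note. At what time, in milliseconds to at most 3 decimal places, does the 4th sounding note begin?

note 4 onset = 3b = 1077.844ms

1. 0.0ms @ 0 + 359.281ms (1)
2. 359.281ms @ 1 + 359.281ms (1)
3. 718.563ms @ 2 + 359.281ms (1)
4. 1077.844ms @ 3 + 119.76ms (1/3)
5. 1197.605ms @ 10/3 + 119.76ms (1/3)
6. 1317.365ms @ 11/3 + 119.76ms (1/3)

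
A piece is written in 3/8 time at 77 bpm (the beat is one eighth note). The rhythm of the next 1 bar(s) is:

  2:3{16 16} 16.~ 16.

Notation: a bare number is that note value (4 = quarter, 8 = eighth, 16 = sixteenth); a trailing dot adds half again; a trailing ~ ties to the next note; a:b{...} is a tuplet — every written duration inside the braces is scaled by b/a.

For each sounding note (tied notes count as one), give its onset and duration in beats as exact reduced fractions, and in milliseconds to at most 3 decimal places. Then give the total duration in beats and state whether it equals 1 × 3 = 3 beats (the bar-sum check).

1) 0.0ms=0b +584.416ms=3/4b
2) 584.416ms=3/4b +584.416ms=3/4b
3) 1168.831ms=3/2b +1168.831ms=3/2b
Σ=3b of 3 (77bpm 3/8) — PASS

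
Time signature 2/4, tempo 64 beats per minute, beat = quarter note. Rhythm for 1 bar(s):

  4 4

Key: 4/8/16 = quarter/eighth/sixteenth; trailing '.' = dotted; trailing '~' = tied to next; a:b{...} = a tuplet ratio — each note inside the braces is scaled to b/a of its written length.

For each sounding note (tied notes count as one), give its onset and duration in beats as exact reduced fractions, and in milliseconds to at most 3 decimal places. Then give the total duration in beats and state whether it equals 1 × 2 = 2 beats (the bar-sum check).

1) 0.0ms=0b +937.5ms=1b
2) 937.5ms=1b +937.5ms=1b
Σ=2b of 2 (64bpm 2/4) — PASS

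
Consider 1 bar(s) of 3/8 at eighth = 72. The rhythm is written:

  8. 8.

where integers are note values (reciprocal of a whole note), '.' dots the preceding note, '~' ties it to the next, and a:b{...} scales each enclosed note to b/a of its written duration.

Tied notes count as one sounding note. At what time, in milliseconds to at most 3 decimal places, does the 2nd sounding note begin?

note 2 onset = 3/2b = 1250.0ms

1. 0.0ms @ 0 + 1250.0ms (3/2)
2. 1250.0ms @ 3/2 + 1250.0ms (3/2)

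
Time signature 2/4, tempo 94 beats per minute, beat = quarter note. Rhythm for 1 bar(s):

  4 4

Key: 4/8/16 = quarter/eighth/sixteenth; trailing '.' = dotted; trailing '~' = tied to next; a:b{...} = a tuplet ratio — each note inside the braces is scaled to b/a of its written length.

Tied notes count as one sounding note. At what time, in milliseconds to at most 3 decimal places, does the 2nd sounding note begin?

1. 0.0ms @ 0 + 638.298ms (1)
2. 638.298ms @ 1 + 638.298ms (1)

note 2 onset = 1b = 638.298ms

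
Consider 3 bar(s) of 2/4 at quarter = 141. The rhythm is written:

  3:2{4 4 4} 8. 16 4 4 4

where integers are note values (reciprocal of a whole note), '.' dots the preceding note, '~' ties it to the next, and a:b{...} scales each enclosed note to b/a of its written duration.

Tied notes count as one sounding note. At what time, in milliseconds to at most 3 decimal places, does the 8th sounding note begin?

note 8 onset = 5b = 2127.66ms

1. 0.0ms @ 0 + 283.688ms (2/3)
2. 283.688ms @ 2/3 + 283.688ms (2/3)
3. 567.376ms @ 4/3 + 283.688ms (2/3)
4. 851.064ms @ 2 + 319.149ms (3/4)
5. 1170.213ms @ 11/4 + 106.383ms (1/4)
6. 1276.596ms @ 3 + 425.532ms (1)
7. 1702.128ms @ 4 + 425.532ms (1)
8. 2127.66ms @ 5 + 425.532ms (1)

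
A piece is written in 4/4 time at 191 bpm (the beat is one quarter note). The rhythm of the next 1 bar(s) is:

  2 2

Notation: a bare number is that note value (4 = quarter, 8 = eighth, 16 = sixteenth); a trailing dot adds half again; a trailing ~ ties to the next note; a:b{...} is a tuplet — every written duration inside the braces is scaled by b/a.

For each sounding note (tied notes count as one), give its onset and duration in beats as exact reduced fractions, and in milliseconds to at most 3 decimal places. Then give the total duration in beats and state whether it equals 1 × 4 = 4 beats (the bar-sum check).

1) 0.0ms=0b +628.272ms=2b
2) 628.272ms=2b +628.272ms=2b
Σ=4b of 4 (191bpm 4/4) — PASS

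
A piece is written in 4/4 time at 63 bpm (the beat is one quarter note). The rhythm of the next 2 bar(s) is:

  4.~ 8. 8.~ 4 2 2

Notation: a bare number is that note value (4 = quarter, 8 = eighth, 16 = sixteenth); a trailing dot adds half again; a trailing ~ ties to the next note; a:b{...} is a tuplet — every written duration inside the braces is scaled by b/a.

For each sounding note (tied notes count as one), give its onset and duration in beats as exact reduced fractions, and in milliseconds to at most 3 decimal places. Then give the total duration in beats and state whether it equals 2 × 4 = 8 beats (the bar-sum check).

1) 0.0ms=0b +2142.857ms=9/4b
2) 2142.857ms=9/4b +1666.667ms=7/4b
3) 3809.524ms=4b +1904.762ms=2b
4) 5714.286ms=6b +1904.762ms=2b
Σ=8b of 8 (63bpm 4/4) — PASS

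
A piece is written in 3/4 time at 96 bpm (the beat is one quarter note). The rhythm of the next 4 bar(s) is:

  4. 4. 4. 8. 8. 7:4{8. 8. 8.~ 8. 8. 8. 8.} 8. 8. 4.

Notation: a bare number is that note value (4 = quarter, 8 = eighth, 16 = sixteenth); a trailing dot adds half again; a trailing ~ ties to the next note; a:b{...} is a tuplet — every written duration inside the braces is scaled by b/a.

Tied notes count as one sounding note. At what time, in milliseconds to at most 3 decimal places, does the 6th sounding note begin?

note 6 onset = 6b = 3750.0ms

1. 0.0ms @ 0 + 937.5ms (3/2)
2. 937.5ms @ 3/2 + 937.5ms (3/2)
3. 1875.0ms @ 3 + 937.5ms (3/2)
4. 2812.5ms @ 9/2 + 468.75ms (3/4)
5. 3281.25ms @ 21/4 + 468.75ms (3/4)
6. 3750.0ms @ 6 + 267.857ms (3/7)
7. 4017.857ms @ 45/7 + 267.857ms (3/7)
8. 4285.714ms @ 48/7 + 535.714ms (6/7)
9. 4821.429ms @ 54/7 + 267.857ms (3/7)
10. 5089.286ms @ 57/7 + 267.857ms (3/7)
11. 5357.143ms @ 60/7 + 267.857ms (3/7)
12. 5625.0ms @ 9 + 468.75ms (3/4)
13. 6093.75ms @ 39/4 + 468.75ms (3/4)
14. 6562.5ms @ 21/2 + 937.5ms (3/2)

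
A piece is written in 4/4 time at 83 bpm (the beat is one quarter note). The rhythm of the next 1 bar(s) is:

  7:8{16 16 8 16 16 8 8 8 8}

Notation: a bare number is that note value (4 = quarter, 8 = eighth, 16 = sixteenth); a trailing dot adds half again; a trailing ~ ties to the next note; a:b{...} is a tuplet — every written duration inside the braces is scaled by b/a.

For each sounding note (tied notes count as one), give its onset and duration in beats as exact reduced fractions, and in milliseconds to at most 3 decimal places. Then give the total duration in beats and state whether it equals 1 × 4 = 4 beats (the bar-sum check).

1) 0.0ms=0b +206.54ms=2/7b
2) 206.54ms=2/7b +206.54ms=2/7b
3) 413.081ms=4/7b +413.081ms=4/7b
4) 826.162ms=8/7b +206.54ms=2/7b
5) 1032.702ms=10/7b +206.54ms=2/7b
6) 1239.243ms=12/7b +413.081ms=4/7b
7) 1652.324ms=16/7b +413.081ms=4/7b
8) 2065.404ms=20/7b +413.081ms=4/7b
9) 2478.485ms=24/7b +413.081ms=4/7b
Σ=4b of 4 (83bpm 4/4) — PASS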